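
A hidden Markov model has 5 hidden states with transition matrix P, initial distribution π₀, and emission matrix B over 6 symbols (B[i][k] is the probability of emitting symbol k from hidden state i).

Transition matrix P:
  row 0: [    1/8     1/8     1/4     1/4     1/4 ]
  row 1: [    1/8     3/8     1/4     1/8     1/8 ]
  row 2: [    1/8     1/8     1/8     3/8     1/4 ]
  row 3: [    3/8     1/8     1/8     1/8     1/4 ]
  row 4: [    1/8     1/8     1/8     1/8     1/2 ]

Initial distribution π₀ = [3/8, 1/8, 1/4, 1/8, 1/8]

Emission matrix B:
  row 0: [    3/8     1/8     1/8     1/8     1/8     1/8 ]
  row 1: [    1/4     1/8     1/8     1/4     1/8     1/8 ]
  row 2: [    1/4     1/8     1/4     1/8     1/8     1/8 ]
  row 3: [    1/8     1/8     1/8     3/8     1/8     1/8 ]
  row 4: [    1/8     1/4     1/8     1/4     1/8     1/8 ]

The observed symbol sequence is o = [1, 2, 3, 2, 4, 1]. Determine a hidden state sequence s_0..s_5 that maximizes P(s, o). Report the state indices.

t=0: δ = [4.688e-02, 1.562e-02, 3.125e-02, 1.562e-02, 3.125e-02]  (obs o_0=1)
t=1: δ = [7.324e-04, 7.324e-04, 2.930e-03, 1.465e-03, 1.953e-03]  ψ = [0, 0, 0, 0, 4]  (obs o_1=2)
t=2: δ = [6.866e-05, 9.155e-05, 4.578e-05, 4.120e-04, 2.441e-04]  ψ = [3, 2, 2, 2, 4]  (obs o_2=3)
t=3: δ = [1.931e-05, 6.437e-06, 1.287e-05, 6.437e-06, 1.526e-05]  ψ = [3, 3, 3, 3, 4]  (obs o_3=2)
t=4: δ = [3.017e-07, 3.017e-07, 6.035e-07, 6.035e-07, 9.537e-07]  ψ = [0, 0, 0, 0, 4]  (obs o_4=4)
t=5: δ = [2.829e-08, 1.490e-08, 1.490e-08, 2.829e-08, 1.192e-07]  ψ = [3, 4, 4, 2, 4]  (obs o_5=1)
backtrack: best end state = 4; path = [4, 4, 4, 4, 4, 4]

path = [4, 4, 4, 4, 4, 4]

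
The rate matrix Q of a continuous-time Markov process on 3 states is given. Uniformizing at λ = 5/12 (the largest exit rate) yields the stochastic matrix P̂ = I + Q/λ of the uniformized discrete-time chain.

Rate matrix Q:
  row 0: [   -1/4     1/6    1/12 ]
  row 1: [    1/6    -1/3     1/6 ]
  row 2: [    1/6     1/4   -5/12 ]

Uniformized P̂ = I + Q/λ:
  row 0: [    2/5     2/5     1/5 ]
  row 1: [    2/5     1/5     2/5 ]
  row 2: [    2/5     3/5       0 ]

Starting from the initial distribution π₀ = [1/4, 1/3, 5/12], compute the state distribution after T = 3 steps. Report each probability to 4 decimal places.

t=0: π = [0.2500, 0.3333, 0.4167]
t=1: π = [0.4000, 0.4167, 0.1833]
t=2: π = [0.4000, 0.3533, 0.2467]
t=3: π = [0.4000, 0.3787, 0.2213]

π = [0.4000, 0.3787, 0.2213]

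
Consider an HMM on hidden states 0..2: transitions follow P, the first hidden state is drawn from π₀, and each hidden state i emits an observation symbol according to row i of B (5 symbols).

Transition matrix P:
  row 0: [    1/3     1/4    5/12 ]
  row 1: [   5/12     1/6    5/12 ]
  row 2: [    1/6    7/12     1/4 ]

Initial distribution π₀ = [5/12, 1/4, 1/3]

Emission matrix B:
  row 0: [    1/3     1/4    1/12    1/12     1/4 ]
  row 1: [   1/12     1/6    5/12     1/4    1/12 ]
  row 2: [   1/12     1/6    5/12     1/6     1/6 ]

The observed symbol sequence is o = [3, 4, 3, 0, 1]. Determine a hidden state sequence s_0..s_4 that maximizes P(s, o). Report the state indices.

t=0: δ = [3.472e-02, 6.250e-02, 5.556e-02]  (obs o_0=3)
t=1: δ = [6.510e-03, 2.701e-03, 4.340e-03]  ψ = [1, 2, 1]  (obs o_1=4)
t=2: δ = [1.808e-04, 6.330e-04, 4.521e-04]  ψ = [0, 2, 0]  (obs o_2=3)
t=3: δ = [8.791e-05, 2.198e-05, 2.198e-05]  ψ = [1, 2, 1]  (obs o_3=0)
t=4: δ = [7.326e-06, 3.663e-06, 6.105e-06]  ψ = [0, 0, 0]  (obs o_4=1)
backtrack: best end state = 0; path = [1, 2, 1, 0, 0]

path = [1, 2, 1, 0, 0]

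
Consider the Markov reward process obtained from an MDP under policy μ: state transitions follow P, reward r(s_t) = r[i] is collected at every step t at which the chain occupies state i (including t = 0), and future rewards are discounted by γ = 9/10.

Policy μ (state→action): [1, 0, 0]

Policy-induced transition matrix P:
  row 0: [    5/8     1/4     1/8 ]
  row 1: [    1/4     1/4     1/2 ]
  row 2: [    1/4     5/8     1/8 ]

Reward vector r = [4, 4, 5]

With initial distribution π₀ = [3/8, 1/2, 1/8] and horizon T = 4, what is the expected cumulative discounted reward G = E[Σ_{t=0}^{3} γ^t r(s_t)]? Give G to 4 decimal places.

G = 14.5452

t=0: π = [0.3750, 0.5000, 0.1250], E[r] = 4.1250, γ^t·E[r] = 4.125000, running G = 4.125000
t=1: π = [0.3906, 0.2969, 0.3125], E[r] = 4.3125, γ^t·E[r] = 3.881250, running G = 8.006250
t=2: π = [0.3965, 0.3672, 0.2363], E[r] = 4.2363, γ^t·E[r] = 3.431426, running G = 11.437676
t=3: π = [0.3987, 0.3386, 0.2627], E[r] = 4.2627, γ^t·E[r] = 3.107505, running G = 14.545181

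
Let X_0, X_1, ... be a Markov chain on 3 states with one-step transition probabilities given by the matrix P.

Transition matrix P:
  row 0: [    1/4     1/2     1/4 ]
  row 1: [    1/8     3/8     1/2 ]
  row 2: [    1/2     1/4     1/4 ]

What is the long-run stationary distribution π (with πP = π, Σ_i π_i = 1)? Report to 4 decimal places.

π = [0.2895, 0.3684, 0.3421]

Balance equations π_j = Σ_i π_i·P[i][j]:
  π_0 = 1/4·π_0 + 1/8·π_1 + 1/2·π_2
  π_1 = 1/2·π_0 + 3/8·π_1 + 1/4·π_2
  normalize: π_0 + π_1 + π_2 = 1
Solving the linear system gives exactly π = [11/38, 7/19, 13/38].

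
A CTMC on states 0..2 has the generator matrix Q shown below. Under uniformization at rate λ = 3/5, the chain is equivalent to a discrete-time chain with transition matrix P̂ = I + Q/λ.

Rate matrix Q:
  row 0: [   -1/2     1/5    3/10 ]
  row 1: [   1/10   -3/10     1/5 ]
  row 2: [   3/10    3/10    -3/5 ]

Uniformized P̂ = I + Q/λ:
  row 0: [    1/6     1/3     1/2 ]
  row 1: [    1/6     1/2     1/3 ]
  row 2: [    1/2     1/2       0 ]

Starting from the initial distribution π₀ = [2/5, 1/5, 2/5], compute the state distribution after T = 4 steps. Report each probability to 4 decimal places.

t=0: π = [0.4000, 0.2000, 0.4000]
t=1: π = [0.3000, 0.4333, 0.2667]
t=2: π = [0.2556, 0.4500, 0.2944]
t=3: π = [0.2648, 0.4574, 0.2778]
t=4: π = [0.2593, 0.4559, 0.2849]

π = [0.2593, 0.4559, 0.2849]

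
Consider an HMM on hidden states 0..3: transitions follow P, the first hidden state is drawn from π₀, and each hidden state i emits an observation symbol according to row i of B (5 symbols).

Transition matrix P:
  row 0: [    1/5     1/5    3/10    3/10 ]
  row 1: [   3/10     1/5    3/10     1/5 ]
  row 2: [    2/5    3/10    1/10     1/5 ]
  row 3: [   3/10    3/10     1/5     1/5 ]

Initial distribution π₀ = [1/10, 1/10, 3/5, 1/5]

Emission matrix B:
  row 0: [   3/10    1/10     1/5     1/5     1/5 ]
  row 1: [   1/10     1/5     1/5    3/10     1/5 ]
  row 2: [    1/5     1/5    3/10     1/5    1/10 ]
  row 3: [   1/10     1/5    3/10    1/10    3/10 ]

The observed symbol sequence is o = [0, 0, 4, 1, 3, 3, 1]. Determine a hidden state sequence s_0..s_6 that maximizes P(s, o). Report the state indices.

t=0: δ = [3.000e-02, 1.000e-02, 1.200e-01, 2.000e-02]  (obs o_0=0)
t=1: δ = [1.440e-02, 3.600e-03, 2.400e-03, 2.400e-03]  ψ = [2, 2, 2, 2]  (obs o_1=0)
t=2: δ = [5.760e-04, 5.760e-04, 4.320e-04, 1.296e-03]  ψ = [0, 0, 0, 0]  (obs o_2=4)
t=3: δ = [3.888e-05, 7.776e-05, 5.184e-05, 5.184e-05]  ψ = [3, 3, 3, 3]  (obs o_3=1)
t=4: δ = [4.666e-06, 4.666e-06, 4.666e-06, 1.555e-06]  ψ = [1, 1, 1, 1]  (obs o_4=3)
t=5: δ = [3.732e-07, 4.199e-07, 2.799e-07, 1.400e-07]  ψ = [2, 2, 0, 0]  (obs o_5=3)
t=6: δ = [1.260e-08, 1.680e-08, 2.519e-08, 2.239e-08]  ψ = [1, 1, 1, 0]  (obs o_6=1)
backtrack: best end state = 2; path = [2, 0, 3, 1, 2, 1, 2]

path = [2, 0, 3, 1, 2, 1, 2]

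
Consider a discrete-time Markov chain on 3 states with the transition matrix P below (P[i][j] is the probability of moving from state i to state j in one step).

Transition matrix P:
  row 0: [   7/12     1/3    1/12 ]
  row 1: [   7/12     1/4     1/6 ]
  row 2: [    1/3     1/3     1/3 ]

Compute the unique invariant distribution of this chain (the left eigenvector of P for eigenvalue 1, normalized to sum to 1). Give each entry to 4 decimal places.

π = [0.5470, 0.3077, 0.1453]

Balance equations π_j = Σ_i π_i·P[i][j]:
  π_0 = 7/12·π_0 + 7/12·π_1 + 1/3·π_2
  π_1 = 1/3·π_0 + 1/4·π_1 + 1/3·π_2
  normalize: π_0 + π_1 + π_2 = 1
Solving the linear system gives exactly π = [64/117, 4/13, 17/117].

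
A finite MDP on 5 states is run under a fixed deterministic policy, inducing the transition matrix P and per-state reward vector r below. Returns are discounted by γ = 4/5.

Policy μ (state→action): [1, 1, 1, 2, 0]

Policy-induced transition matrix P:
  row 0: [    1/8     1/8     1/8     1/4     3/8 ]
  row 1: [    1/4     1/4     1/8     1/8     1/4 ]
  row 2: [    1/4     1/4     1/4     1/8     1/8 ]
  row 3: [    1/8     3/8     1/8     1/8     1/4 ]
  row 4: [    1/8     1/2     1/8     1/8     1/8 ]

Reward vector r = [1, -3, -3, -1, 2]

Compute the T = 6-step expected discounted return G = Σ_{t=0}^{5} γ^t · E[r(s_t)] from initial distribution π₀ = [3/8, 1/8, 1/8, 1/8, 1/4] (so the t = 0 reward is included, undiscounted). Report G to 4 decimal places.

G = -2.2571

t=0: π = [0.3750, 0.1250, 0.1250, 0.1250, 0.2500], E[r] = 0.0000, γ^t·E[r] = 0.000000, running G = 0.000000
t=1: π = [0.1563, 0.2813, 0.1406, 0.1719, 0.2500], E[r] = -0.7813, γ^t·E[r] = -0.625000, running G = -0.625000
t=2: π = [0.1777, 0.3145, 0.1426, 0.1445, 0.2207], E[r] = -0.8965, γ^t·E[r] = -0.573750, running G = -1.198750
t=3: π = [0.1821, 0.3010, 0.1428, 0.1472, 0.2268], E[r] = -0.8430, γ^t·E[r] = -0.431625, running G = -1.630375
t=4: π = [0.1805, 0.3023, 0.1429, 0.1478, 0.2266], E[r] = -0.8497, γ^t·E[r] = -0.348050, running G = -1.978425
t=5: π = [0.1806, 0.3026, 0.1429, 0.1476, 0.2264], E[r] = -0.8504, γ^t·E[r] = -0.278649, running G = -2.257074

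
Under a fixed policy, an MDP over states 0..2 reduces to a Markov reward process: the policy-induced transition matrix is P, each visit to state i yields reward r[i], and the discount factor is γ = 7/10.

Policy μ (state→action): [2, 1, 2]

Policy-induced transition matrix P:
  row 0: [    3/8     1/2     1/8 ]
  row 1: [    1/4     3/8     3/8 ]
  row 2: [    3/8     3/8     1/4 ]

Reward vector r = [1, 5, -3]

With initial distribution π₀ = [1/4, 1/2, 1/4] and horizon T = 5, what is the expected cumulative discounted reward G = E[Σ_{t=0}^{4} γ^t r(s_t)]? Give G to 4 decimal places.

G = 4.7812

t=0: π = [0.2500, 0.5000, 0.2500], E[r] = 2.0000, γ^t·E[r] = 2.000000, running G = 2.000000
t=1: π = [0.3125, 0.4063, 0.2813], E[r] = 1.5000, γ^t·E[r] = 1.050000, running G = 3.050000
t=2: π = [0.3242, 0.4141, 0.2617], E[r] = 1.6094, γ^t·E[r] = 0.788594, running G = 3.838594
t=3: π = [0.3232, 0.4155, 0.2612], E[r] = 1.6172, γ^t·E[r] = 0.554695, running G = 4.393289
t=4: π = [0.3231, 0.4154, 0.2615], E[r] = 1.6155, γ^t·E[r] = 0.387876, running G = 4.781165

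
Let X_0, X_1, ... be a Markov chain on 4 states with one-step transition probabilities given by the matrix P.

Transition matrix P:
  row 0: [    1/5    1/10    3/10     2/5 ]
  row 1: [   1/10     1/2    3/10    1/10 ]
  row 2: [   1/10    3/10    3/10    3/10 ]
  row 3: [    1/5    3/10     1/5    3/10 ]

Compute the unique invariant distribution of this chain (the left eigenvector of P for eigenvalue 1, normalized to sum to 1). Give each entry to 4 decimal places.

π = [0.1384, 0.3404, 0.2754, 0.2458]

Balance equations π_j = Σ_i π_i·P[i][j]:
  π_0 = 1/5·π_0 + 1/10·π_1 + 1/10·π_2 + 1/5·π_3
  π_1 = 1/10·π_0 + 1/2·π_1 + 3/10·π_2 + 3/10·π_3
  π_2 = 3/10·π_0 + 3/10·π_1 + 3/10·π_2 + 1/5·π_3
  normalize: π_0 + π_1 + π_2 + π_3 = 1
Solving the linear system gives exactly π = [49/354, 241/708, 65/236, 29/118].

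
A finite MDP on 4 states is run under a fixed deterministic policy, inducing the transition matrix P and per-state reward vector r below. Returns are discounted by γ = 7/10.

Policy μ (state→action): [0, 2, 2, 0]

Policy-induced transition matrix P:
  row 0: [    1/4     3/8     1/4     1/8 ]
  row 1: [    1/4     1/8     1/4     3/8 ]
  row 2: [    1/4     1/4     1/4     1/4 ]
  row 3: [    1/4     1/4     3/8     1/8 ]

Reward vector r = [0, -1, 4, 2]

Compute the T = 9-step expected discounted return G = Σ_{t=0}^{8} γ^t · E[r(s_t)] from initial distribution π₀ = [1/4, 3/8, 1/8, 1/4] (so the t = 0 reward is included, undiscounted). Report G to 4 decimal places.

G = 3.5319

t=0: π = [0.2500, 0.3750, 0.1250, 0.2500], E[r] = 0.6250, γ^t·E[r] = 0.625000, running G = 0.625000
t=1: π = [0.2500, 0.2344, 0.2813, 0.2344], E[r] = 1.3594, γ^t·E[r] = 0.951563, running G = 1.576563
t=2: π = [0.2500, 0.2520, 0.2793, 0.2188], E[r] = 1.3027, γ^t·E[r] = 0.638340, running G = 2.214902
t=3: π = [0.2500, 0.2498, 0.2773, 0.2229], E[r] = 1.3054, γ^t·E[r] = 0.447759, running G = 2.662661
t=4: π = [0.2500, 0.2500, 0.2779, 0.2221], E[r] = 1.3056, γ^t·E[r] = 0.313483, running G = 2.976144
t=5: π = [0.2500, 0.2500, 0.2778, 0.2222], E[r] = 1.3055, γ^t·E[r] = 0.219422, running G = 3.195566
t=6: π = [0.2500, 0.2500, 0.2778, 0.2222], E[r] = 1.3056, γ^t·E[r] = 0.153598, running G = 3.349163
t=7: π = [0.2500, 0.2500, 0.2778, 0.2222], E[r] = 1.3056, γ^t·E[r] = 0.107518, running G = 3.456682
t=8: π = [0.2500, 0.2500, 0.2778, 0.2222], E[r] = 1.3056, γ^t·E[r] = 0.075263, running G = 3.531944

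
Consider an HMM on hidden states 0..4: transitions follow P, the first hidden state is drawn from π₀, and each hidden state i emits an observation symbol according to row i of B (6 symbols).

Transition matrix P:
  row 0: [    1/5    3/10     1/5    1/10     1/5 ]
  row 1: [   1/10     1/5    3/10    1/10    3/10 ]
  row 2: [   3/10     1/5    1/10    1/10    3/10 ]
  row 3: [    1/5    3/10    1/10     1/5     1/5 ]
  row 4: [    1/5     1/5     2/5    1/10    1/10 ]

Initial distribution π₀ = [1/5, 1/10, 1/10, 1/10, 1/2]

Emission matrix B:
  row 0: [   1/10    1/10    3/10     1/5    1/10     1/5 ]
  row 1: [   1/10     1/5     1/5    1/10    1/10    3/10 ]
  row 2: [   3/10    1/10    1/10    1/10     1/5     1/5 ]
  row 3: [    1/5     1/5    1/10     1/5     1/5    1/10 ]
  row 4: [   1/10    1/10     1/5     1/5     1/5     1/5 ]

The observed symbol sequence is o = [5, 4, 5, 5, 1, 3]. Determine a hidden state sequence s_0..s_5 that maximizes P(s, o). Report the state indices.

path = [4, 2, 0, 1, 1, 4]

t=0: δ = [4.000e-02, 3.000e-02, 2.000e-02, 1.000e-02, 1.000e-01]  (obs o_0=5)
t=1: δ = [2.000e-03, 2.000e-03, 8.000e-03, 2.000e-03, 2.000e-03]  ψ = [4, 4, 4, 4, 4]  (obs o_1=4)
t=2: δ = [4.800e-04, 4.800e-04, 1.600e-04, 8.000e-05, 4.800e-04]  ψ = [2, 2, 2, 2, 2]  (obs o_2=5)
t=3: δ = [1.920e-05, 4.320e-05, 3.840e-05, 4.800e-06, 2.880e-05]  ψ = [0, 0, 4, 0, 1]  (obs o_3=5)
t=4: δ = [1.152e-06, 1.728e-06, 1.296e-06, 8.640e-07, 1.296e-06]  ψ = [2, 1, 1, 1, 1]  (obs o_4=1)
t=5: δ = [7.776e-08, 3.456e-08, 5.184e-08, 3.456e-08, 1.037e-07]  ψ = [2, 0, 1, 1, 1]  (obs o_5=3)
backtrack: best end state = 4; path = [4, 2, 0, 1, 1, 4]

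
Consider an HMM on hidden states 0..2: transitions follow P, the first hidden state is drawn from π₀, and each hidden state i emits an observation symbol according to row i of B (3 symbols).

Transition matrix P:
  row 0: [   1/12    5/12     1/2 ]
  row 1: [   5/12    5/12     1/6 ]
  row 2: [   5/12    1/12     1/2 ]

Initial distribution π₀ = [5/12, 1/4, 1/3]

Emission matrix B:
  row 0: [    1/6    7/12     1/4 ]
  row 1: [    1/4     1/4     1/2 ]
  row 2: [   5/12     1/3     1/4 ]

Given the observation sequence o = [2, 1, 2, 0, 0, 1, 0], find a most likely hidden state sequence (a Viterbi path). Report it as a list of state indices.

path = [1, 0, 2, 2, 2, 0, 2]

t=0: δ = [1.042e-01, 1.250e-01, 8.333e-02]  (obs o_0=2)
t=1: δ = [3.038e-02, 1.302e-02, 1.736e-02]  ψ = [1, 1, 0]  (obs o_1=1)
t=2: δ = [1.808e-03, 6.330e-03, 3.798e-03]  ψ = [2, 0, 0]  (obs o_2=2)
t=3: δ = [4.396e-04, 6.593e-04, 7.912e-04]  ψ = [1, 1, 2]  (obs o_3=0)
t=4: δ = [5.494e-05, 6.868e-05, 1.648e-04]  ψ = [2, 1, 2]  (obs o_4=0)
t=5: δ = [4.006e-05, 7.154e-06, 2.747e-05]  ψ = [2, 1, 2]  (obs o_5=1)
t=6: δ = [1.908e-06, 4.173e-06, 8.347e-06]  ψ = [2, 0, 0]  (obs o_6=0)
backtrack: best end state = 2; path = [1, 0, 2, 2, 2, 0, 2]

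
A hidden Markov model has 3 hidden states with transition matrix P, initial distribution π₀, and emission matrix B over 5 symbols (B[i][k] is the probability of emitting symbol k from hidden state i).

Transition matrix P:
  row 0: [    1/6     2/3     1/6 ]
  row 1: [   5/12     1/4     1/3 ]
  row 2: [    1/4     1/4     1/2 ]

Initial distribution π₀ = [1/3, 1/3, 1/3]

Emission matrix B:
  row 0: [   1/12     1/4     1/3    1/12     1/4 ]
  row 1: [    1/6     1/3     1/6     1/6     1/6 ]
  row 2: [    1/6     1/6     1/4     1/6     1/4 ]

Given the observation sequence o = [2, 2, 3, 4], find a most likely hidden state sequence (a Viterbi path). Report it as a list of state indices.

path = [2, 2, 2, 2]

t=0: δ = [1.111e-01, 5.556e-02, 8.333e-02]  (obs o_0=2)
t=1: δ = [7.716e-03, 1.235e-02, 1.042e-02]  ψ = [1, 0, 2]  (obs o_1=2)
t=2: δ = [4.287e-04, 8.573e-04, 8.681e-04]  ψ = [1, 0, 2]  (obs o_2=3)
t=3: δ = [8.931e-05, 4.763e-05, 1.085e-04]  ψ = [1, 0, 2]  (obs o_3=4)
backtrack: best end state = 2; path = [2, 2, 2, 2]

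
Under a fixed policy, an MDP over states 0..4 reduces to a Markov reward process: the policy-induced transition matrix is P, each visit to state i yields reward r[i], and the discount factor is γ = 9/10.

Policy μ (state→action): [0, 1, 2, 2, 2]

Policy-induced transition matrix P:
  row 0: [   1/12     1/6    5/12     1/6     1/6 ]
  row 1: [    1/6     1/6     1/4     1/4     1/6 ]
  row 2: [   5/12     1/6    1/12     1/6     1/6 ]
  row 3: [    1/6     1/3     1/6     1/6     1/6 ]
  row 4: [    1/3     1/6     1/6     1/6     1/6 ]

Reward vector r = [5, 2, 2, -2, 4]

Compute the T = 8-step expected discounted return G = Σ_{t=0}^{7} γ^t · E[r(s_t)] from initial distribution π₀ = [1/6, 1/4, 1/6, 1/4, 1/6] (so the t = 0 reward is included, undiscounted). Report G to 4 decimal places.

G = 12.5561

t=0: π = [0.1667, 0.2500, 0.1667, 0.2500, 0.1667], E[r] = 1.8333, γ^t·E[r] = 1.833333, running G = 1.833333
t=1: π = [0.2222, 0.2083, 0.2153, 0.1875, 0.1667], E[r] = 2.2500, γ^t·E[r] = 2.025000, running G = 3.858333
t=2: π = [0.2297, 0.1979, 0.2216, 0.1840, 0.1667], E[r] = 2.2865, γ^t·E[r] = 1.852031, running G = 5.710365
t=3: π = [0.2307, 0.1973, 0.2221, 0.1832, 0.1667], E[r] = 2.2928, γ^t·E[r] = 1.671469, running G = 7.381833
t=4: π = [0.2308, 0.1972, 0.2223, 0.1831, 0.1667], E[r] = 2.2931, γ^t·E[r] = 1.504528, running G = 8.886361
t=5: π = [0.2308, 0.1972, 0.2223, 0.1831, 0.1667], E[r] = 2.2933, γ^t·E[r] = 1.354165, running G = 10.240526
t=6: π = [0.2308, 0.1972, 0.2223, 0.1831, 0.1667], E[r] = 2.2933, γ^t·E[r] = 1.218739, running G = 11.459265
t=7: π = [0.2308, 0.1972, 0.2223, 0.1831, 0.1667], E[r] = 2.2933, γ^t·E[r] = 1.096870, running G = 12.556135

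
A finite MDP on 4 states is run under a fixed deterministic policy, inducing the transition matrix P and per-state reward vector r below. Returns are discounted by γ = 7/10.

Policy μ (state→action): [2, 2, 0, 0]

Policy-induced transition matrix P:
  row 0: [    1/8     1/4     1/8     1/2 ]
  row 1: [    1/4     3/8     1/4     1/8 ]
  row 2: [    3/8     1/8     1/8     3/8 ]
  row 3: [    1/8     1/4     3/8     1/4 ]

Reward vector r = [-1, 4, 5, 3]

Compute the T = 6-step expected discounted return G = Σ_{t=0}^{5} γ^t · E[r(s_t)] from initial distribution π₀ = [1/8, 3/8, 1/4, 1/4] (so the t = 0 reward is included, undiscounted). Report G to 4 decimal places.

t=0: π = [0.1250, 0.3750, 0.2500, 0.2500], E[r] = 3.3750, γ^t·E[r] = 3.375000, running G = 3.375000
t=1: π = [0.2344, 0.2656, 0.2344, 0.2656], E[r] = 2.7969, γ^t·E[r] = 1.957813, running G = 5.332813
t=2: π = [0.2168, 0.2539, 0.2246, 0.3047], E[r] = 2.8359, γ^t·E[r] = 1.389609, running G = 6.722422
t=3: π = [0.2129, 0.2537, 0.2329, 0.3005], E[r] = 2.8679, γ^t·E[r] = 0.983697, running G = 7.706118
t=4: π = [0.2149, 0.2526, 0.2318, 0.3006], E[r] = 2.8565, γ^t·E[r] = 0.685855, running G = 8.391973
t=5: π = [0.2145, 0.2526, 0.2317, 0.3011], E[r] = 2.8579, γ^t·E[r] = 0.480330, running G = 8.872303

G = 8.8723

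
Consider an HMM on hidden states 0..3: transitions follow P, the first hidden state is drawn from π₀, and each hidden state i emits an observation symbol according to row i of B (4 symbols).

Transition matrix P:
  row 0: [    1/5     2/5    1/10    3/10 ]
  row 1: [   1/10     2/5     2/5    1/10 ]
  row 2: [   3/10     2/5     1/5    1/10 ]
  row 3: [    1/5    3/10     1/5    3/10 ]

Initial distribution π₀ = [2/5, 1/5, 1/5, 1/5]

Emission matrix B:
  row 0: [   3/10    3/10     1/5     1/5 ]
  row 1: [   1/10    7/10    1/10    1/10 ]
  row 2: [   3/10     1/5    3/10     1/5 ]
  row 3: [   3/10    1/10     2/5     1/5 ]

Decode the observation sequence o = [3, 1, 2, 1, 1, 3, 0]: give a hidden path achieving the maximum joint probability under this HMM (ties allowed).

path = [0, 1, 2, 1, 1, 2, 0]

t=0: δ = [8.000e-02, 2.000e-02, 4.000e-02, 4.000e-02]  (obs o_0=3)
t=1: δ = [4.800e-03, 2.240e-02, 1.600e-03, 2.400e-03]  ψ = [0, 0, 0, 0]  (obs o_1=1)
t=2: δ = [4.480e-04, 8.960e-04, 2.688e-03, 8.960e-04]  ψ = [1, 1, 1, 1]  (obs o_2=2)
t=3: δ = [2.419e-04, 7.526e-04, 1.075e-04, 2.688e-05]  ψ = [2, 2, 2, 2]  (obs o_3=1)
t=4: δ = [2.258e-05, 2.107e-04, 6.021e-05, 7.526e-06]  ψ = [1, 1, 1, 1]  (obs o_4=1)
t=5: δ = [4.215e-06, 8.430e-06, 1.686e-05, 4.215e-06]  ψ = [1, 1, 1, 1]  (obs o_5=3)
t=6: δ = [1.517e-06, 6.744e-07, 1.012e-06, 5.058e-07]  ψ = [2, 2, 1, 2]  (obs o_6=0)
backtrack: best end state = 0; path = [0, 1, 2, 1, 1, 2, 0]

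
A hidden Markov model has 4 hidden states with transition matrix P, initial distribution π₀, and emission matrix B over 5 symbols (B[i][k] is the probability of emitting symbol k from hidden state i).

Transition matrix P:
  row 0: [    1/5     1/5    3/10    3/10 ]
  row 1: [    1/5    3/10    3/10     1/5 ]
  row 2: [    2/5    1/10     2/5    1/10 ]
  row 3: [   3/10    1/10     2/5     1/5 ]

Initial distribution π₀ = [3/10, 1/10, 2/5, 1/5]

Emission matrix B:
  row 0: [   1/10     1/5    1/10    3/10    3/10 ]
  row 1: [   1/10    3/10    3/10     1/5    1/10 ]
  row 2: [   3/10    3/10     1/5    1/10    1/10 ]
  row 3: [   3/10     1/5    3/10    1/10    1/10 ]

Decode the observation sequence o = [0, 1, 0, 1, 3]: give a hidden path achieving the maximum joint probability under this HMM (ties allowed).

path = [2, 2, 2, 2, 0]

t=0: δ = [3.000e-02, 1.000e-02, 1.200e-01, 6.000e-02]  (obs o_0=0)
t=1: δ = [9.600e-03, 3.600e-03, 1.440e-02, 2.400e-03]  ψ = [2, 2, 2, 2]  (obs o_1=1)
t=2: δ = [5.760e-04, 1.920e-04, 1.728e-03, 8.640e-04]  ψ = [2, 0, 2, 0]  (obs o_2=0)
t=3: δ = [1.382e-04, 5.184e-05, 2.074e-04, 3.456e-05]  ψ = [2, 2, 2, 0]  (obs o_3=1)
t=4: δ = [2.488e-05, 5.530e-06, 8.294e-06, 4.147e-06]  ψ = [2, 0, 2, 0]  (obs o_4=3)
backtrack: best end state = 0; path = [2, 2, 2, 2, 0]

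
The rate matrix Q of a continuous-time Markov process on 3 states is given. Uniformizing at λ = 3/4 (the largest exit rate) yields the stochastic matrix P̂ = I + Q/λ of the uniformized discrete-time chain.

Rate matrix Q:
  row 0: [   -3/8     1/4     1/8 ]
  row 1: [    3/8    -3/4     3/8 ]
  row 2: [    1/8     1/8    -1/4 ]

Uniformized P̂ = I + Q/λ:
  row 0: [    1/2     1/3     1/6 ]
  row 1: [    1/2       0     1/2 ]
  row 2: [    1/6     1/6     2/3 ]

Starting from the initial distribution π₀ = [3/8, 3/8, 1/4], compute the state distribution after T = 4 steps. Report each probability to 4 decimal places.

π = [0.3495, 0.1941, 0.4564]

t=0: π = [0.3750, 0.3750, 0.2500]
t=1: π = [0.4167, 0.1667, 0.4167]
t=2: π = [0.3611, 0.2083, 0.4306]
t=3: π = [0.3565, 0.1921, 0.4514]
t=4: π = [0.3495, 0.1941, 0.4564]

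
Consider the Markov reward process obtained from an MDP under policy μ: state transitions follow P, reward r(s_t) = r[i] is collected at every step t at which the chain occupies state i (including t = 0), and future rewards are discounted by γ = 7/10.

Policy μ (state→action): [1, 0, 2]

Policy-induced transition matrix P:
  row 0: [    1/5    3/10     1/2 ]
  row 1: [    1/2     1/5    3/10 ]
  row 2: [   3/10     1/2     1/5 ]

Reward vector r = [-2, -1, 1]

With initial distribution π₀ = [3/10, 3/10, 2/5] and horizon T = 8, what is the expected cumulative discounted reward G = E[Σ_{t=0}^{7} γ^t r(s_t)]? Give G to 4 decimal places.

t=0: π = [0.3000, 0.3000, 0.4000], E[r] = -0.5000, γ^t·E[r] = -0.500000, running G = -0.500000
t=1: π = [0.3300, 0.3500, 0.3200], E[r] = -0.6900, γ^t·E[r] = -0.483000, running G = -0.983000
t=2: π = [0.3370, 0.3290, 0.3340], E[r] = -0.6690, γ^t·E[r] = -0.327810, running G = -1.310810
t=3: π = [0.3321, 0.3339, 0.3340], E[r] = -0.6641, γ^t·E[r] = -0.227786, running G = -1.538596
t=4: π = [0.3336, 0.3334, 0.3330], E[r] = -0.6675, γ^t·E[r] = -0.160274, running G = -1.698870
t=5: π = [0.3333, 0.3333, 0.3334], E[r] = -0.6665, γ^t·E[r] = -0.112019, running G = -1.810889
t=6: π = [0.3333, 0.3334, 0.3333], E[r] = -0.6667, γ^t·E[r] = -0.078433, running G = -1.889322
t=7: π = [0.3333, 0.3333, 0.3333], E[r] = -0.6667, γ^t·E[r] = -0.054904, running G = -1.944226

G = -1.9442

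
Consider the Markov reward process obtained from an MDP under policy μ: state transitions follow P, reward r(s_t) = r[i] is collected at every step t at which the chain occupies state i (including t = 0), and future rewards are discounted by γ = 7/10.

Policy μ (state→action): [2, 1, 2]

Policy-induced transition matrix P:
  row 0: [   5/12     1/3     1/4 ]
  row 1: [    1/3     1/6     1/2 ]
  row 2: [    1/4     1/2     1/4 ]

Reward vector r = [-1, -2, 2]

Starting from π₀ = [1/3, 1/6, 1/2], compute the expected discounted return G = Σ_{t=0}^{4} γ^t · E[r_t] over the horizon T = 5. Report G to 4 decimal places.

t=0: π = [0.3333, 0.1667, 0.5000], E[r] = 0.3333, γ^t·E[r] = 0.333333, running G = 0.333333
t=1: π = [0.3194, 0.3889, 0.2917], E[r] = -0.5139, γ^t·E[r] = -0.359722, running G = -0.026389
t=2: π = [0.3356, 0.3171, 0.3472], E[r] = -0.2755, γ^t·E[r] = -0.134977, running G = -0.161366
t=3: π = [0.3324, 0.3383, 0.3293], E[r] = -0.3505, γ^t·E[r] = -0.120222, running G = -0.281588
t=4: π = [0.3336, 0.3318, 0.3346], E[r] = -0.3281, γ^t·E[r] = -0.078767, running G = -0.360355

G = -0.3604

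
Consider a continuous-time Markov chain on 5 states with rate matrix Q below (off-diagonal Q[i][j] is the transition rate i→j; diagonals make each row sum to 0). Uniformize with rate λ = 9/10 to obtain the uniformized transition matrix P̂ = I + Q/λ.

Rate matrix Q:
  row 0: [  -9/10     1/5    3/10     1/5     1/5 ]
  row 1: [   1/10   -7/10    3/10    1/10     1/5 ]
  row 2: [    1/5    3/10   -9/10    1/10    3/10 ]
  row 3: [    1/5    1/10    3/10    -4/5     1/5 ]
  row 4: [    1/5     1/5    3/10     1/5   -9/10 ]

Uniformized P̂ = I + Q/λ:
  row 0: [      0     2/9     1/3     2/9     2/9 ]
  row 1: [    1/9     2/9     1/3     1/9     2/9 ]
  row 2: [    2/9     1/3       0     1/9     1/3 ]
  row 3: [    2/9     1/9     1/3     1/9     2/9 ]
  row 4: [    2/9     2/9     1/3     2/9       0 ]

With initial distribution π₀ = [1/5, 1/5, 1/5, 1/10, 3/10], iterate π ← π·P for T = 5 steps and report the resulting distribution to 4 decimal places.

π = [0.1606, 0.2331, 0.2502, 0.1518, 0.2043]

t=0: π = [0.2000, 0.2000, 0.2000, 0.1000, 0.3000]
t=1: π = [0.1556, 0.2333, 0.2667, 0.1667, 0.1778]
t=2: π = [0.1617, 0.2333, 0.2444, 0.1481, 0.2123]
t=3: π = [0.1604, 0.2329, 0.2519, 0.1527, 0.2022]
t=4: π = [0.1607, 0.2332, 0.2494, 0.1514, 0.2053]
t=5: π = [0.1606, 0.2331, 0.2502, 0.1518, 0.2043]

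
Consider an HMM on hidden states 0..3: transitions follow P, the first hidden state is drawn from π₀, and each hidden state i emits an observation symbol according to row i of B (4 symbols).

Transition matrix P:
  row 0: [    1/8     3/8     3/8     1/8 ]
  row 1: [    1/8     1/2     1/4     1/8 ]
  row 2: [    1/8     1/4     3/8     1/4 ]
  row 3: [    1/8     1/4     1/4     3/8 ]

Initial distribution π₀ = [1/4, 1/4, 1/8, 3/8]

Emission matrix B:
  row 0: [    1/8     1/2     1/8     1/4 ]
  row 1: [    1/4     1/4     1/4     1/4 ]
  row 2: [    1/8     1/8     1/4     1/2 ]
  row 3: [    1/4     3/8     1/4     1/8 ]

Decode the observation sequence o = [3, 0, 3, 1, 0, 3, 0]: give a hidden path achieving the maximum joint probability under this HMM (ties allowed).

path = [1, 1, 1, 1, 1, 1, 1]

t=0: δ = [6.250e-02, 6.250e-02, 6.250e-02, 4.688e-02]  (obs o_0=3)
t=1: δ = [9.766e-04, 7.812e-03, 2.930e-03, 4.395e-03]  ψ = [0, 1, 0, 3]  (obs o_1=0)
t=2: δ = [2.441e-04, 9.766e-04, 9.766e-04, 2.060e-04]  ψ = [1, 1, 1, 3]  (obs o_2=3)
t=3: δ = [6.104e-05, 1.221e-04, 4.578e-05, 9.155e-05]  ψ = [1, 1, 2, 2]  (obs o_3=1)
t=4: δ = [1.907e-06, 1.526e-05, 3.815e-06, 8.583e-06]  ψ = [1, 1, 1, 3]  (obs o_4=0)
t=5: δ = [4.768e-07, 1.907e-06, 1.907e-06, 4.023e-07]  ψ = [1, 1, 1, 3]  (obs o_5=3)
t=6: δ = [2.980e-08, 2.384e-07, 8.941e-08, 1.192e-07]  ψ = [1, 1, 2, 2]  (obs o_6=0)
backtrack: best end state = 1; path = [1, 1, 1, 1, 1, 1, 1]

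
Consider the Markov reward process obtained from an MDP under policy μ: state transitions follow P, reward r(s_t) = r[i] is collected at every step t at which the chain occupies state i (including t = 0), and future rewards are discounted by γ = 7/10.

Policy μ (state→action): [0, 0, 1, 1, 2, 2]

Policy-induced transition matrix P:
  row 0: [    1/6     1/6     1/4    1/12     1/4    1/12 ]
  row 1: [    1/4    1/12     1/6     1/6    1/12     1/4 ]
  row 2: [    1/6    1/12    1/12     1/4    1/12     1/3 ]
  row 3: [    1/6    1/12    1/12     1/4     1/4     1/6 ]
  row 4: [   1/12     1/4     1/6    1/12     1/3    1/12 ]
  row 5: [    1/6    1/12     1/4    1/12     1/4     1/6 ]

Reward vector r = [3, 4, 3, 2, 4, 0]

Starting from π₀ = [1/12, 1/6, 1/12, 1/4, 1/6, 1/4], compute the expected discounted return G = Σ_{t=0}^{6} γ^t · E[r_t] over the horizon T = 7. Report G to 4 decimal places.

t=0: π = [0.0833, 0.1667, 0.0833, 0.2500, 0.1667, 0.2500], E[r] = 2.3333, γ^t·E[r] = 2.333333, running G = 2.333333
t=1: π = [0.1667, 0.1181, 0.1667, 0.1528, 0.2222, 0.1736], E[r] = 2.6667, γ^t·E[r] = 1.866667, running G = 4.200000
t=2: π = [0.1580, 0.1343, 0.1684, 0.1464, 0.2211, 0.1719], E[r] = 2.6933, γ^t·E[r] = 1.319711, running G = 5.519711
t=3: π = [0.1594, 0.1333, 0.1679, 0.1470, 0.2180, 0.1743], E[r] = 2.6813, γ^t·E[r] = 0.919695, running G = 6.439406
t=4: π = [0.1596, 0.1329, 0.1682, 0.1469, 0.2180, 0.1743], E[r] = 2.6810, γ^t·E[r] = 0.643715, running G = 7.083121
t=5: π = [0.1596, 0.1330, 0.1682, 0.1469, 0.2180, 0.1743], E[r] = 2.6810, γ^t·E[r] = 0.450599, running G = 7.533720
t=6: π = [0.1596, 0.1330, 0.1682, 0.1469, 0.2180, 0.1743], E[r] = 2.6810, γ^t·E[r] = 0.315419, running G = 7.849139

G = 7.8491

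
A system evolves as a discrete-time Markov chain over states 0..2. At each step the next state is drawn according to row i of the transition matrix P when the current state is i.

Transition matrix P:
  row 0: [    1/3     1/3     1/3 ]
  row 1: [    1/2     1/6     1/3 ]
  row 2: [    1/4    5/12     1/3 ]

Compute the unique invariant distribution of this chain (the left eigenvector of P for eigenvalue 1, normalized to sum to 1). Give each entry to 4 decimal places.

Balance equations π_j = Σ_i π_i·P[i][j]:
  π_0 = 1/3·π_0 + 1/2·π_1 + 1/4·π_2
  π_1 = 1/3·π_0 + 1/6·π_1 + 5/12·π_2
  normalize: π_0 + π_1 + π_2 = 1
Solving the linear system gives exactly π = [5/14, 13/42, 1/3].

π = [0.3571, 0.3095, 0.3333]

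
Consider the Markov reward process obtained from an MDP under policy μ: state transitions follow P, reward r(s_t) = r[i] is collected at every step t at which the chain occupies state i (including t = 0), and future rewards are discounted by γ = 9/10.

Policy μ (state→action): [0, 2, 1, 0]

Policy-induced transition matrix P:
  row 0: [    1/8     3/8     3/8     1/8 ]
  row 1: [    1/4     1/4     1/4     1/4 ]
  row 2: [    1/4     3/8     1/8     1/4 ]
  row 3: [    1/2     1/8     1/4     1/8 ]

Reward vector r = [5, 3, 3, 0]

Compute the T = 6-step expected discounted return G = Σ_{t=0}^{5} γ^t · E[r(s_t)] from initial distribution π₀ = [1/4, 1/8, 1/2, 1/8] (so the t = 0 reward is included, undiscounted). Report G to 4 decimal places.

t=0: π = [0.2500, 0.1250, 0.5000, 0.1250], E[r] = 3.1250, γ^t·E[r] = 3.125000, running G = 3.125000
t=1: π = [0.2500, 0.3281, 0.2188, 0.2031], E[r] = 2.8906, γ^t·E[r] = 2.601563, running G = 5.726563
t=2: π = [0.2695, 0.2832, 0.2539, 0.1934], E[r] = 2.9590, γ^t·E[r] = 2.396777, running G = 8.123340
t=3: π = [0.2646, 0.2913, 0.2520, 0.1921], E[r] = 2.9529, γ^t·E[r] = 2.152650, running G = 10.275990
t=4: π = [0.2650, 0.2906, 0.2516, 0.1929], E[r] = 2.9512, γ^t·E[r] = 1.936284, running G = 12.212274
t=5: π = [0.2651, 0.2905, 0.2517, 0.1928], E[r] = 2.9519, γ^t·E[r] = 1.743072, running G = 13.955346

G = 13.9553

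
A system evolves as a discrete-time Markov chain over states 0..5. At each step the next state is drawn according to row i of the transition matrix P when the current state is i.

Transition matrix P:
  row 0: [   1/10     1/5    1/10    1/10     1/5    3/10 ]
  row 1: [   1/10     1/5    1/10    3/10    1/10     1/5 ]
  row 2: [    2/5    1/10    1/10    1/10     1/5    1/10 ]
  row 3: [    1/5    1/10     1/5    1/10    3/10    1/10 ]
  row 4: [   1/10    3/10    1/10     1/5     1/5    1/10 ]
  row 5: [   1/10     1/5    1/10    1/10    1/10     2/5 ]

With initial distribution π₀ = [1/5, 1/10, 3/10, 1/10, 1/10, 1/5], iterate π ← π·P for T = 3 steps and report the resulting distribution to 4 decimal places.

t=0: π = [0.2000, 0.1000, 0.3000, 0.1000, 0.1000, 0.2000]
t=1: π = [0.2000, 0.1700, 0.1100, 0.1300, 0.1800, 0.2100]
t=2: π = [0.1460, 0.1940, 0.1130, 0.1520, 0.1750, 0.2200]
t=3: π = [0.1491, 0.1910, 0.1152, 0.1563, 0.1738, 0.2146]

π = [0.1491, 0.1910, 0.1152, 0.1563, 0.1738, 0.2146]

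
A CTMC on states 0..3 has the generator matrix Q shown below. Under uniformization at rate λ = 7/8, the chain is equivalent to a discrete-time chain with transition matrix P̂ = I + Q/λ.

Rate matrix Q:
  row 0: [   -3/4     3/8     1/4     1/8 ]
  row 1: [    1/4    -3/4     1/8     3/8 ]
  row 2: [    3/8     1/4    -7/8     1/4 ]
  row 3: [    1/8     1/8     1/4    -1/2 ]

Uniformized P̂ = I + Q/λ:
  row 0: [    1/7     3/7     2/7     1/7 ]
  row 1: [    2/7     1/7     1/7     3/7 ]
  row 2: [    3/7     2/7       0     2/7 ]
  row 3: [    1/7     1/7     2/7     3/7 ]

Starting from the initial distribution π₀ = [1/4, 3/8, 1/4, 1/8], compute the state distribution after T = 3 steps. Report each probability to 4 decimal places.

t=0: π = [0.2500, 0.3750, 0.2500, 0.1250]
t=1: π = [0.2679, 0.2500, 0.1607, 0.3214]
t=2: π = [0.2245, 0.2423, 0.2041, 0.3291]
t=3: π = [0.2358, 0.2362, 0.1928, 0.3353]

π = [0.2358, 0.2362, 0.1928, 0.3353]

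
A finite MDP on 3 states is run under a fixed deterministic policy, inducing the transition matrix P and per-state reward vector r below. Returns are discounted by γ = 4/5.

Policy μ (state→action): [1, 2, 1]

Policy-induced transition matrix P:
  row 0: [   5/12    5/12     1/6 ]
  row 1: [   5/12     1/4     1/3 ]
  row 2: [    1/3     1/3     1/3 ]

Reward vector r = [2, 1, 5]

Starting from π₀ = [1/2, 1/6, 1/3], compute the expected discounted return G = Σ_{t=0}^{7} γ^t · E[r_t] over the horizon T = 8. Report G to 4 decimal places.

G = 10.5669

t=0: π = [0.5000, 0.1667, 0.3333], E[r] = 2.8333, γ^t·E[r] = 2.833333, running G = 2.833333
t=1: π = [0.3889, 0.3611, 0.2500], E[r] = 2.3889, γ^t·E[r] = 1.911111, running G = 4.744444
t=2: π = [0.3958, 0.3356, 0.2685], E[r] = 2.4699, γ^t·E[r] = 1.580741, running G = 6.325185
t=3: π = [0.3943, 0.3383, 0.2674], E[r] = 2.4637, γ^t·E[r] = 1.261432, running G = 7.586617
t=4: π = [0.3944, 0.3380, 0.2676], E[r] = 2.4649, γ^t·E[r] = 1.009607, running G = 8.596224
t=5: π = [0.3944, 0.3380, 0.2676], E[r] = 2.4648, γ^t·E[r] = 0.807657, running G = 9.403881
t=6: π = [0.3944, 0.3380, 0.2676], E[r] = 2.4648, γ^t·E[r] = 0.646130, running G = 10.050011
t=7: π = [0.3944, 0.3380, 0.2676], E[r] = 2.4648, γ^t·E[r] = 0.516904, running G = 10.566914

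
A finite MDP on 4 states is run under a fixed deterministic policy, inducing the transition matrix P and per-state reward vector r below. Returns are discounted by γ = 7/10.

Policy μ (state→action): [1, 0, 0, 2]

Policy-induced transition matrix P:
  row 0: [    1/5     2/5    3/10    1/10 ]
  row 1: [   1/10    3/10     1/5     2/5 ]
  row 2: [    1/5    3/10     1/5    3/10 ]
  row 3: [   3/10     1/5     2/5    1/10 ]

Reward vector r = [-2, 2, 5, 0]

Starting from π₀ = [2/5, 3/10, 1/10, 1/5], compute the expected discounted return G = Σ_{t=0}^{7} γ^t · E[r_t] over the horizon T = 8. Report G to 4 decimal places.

t=0: π = [0.4000, 0.3000, 0.1000, 0.2000], E[r] = 0.3000, γ^t·E[r] = 0.300000, running G = 0.300000
t=1: π = [0.1900, 0.3200, 0.2800, 0.2100], E[r] = 1.6600, γ^t·E[r] = 1.162000, running G = 1.462000
t=2: π = [0.1890, 0.2980, 0.2610, 0.2520], E[r] = 1.5230, γ^t·E[r] = 0.746270, running G = 2.208270
t=3: π = [0.1954, 0.2937, 0.2693, 0.2416], E[r] = 1.5431, γ^t·E[r] = 0.529283, running G = 2.737553
t=4: π = [0.1948, 0.2954, 0.2679, 0.2420], E[r] = 1.5405, γ^t·E[r] = 0.369869, running G = 3.107423
t=5: π = [0.1947, 0.2953, 0.2679, 0.2422], E[r] = 1.5406, γ^t·E[r] = 0.258930, running G = 3.366353
t=6: π = [0.1947, 0.2952, 0.2679, 0.2422], E[r] = 1.5406, γ^t·E[r] = 0.181253, running G = 3.547607
t=7: π = [0.1947, 0.2953, 0.2679, 0.2422], E[r] = 1.5406, γ^t·E[r] = 0.126877, running G = 3.674484

G = 3.6745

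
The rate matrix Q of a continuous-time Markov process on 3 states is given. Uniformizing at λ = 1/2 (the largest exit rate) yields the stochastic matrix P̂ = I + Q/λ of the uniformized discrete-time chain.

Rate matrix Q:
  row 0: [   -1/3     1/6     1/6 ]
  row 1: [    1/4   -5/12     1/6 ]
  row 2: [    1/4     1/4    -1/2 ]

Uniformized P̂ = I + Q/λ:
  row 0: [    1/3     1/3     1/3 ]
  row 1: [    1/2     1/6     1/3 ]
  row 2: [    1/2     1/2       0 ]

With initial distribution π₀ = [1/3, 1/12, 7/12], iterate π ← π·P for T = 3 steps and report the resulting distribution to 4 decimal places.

π = [0.4290, 0.3333, 0.2377]

t=0: π = [0.3333, 0.0833, 0.5833]
t=1: π = [0.4444, 0.4167, 0.1389]
t=2: π = [0.4259, 0.2870, 0.2870]
t=3: π = [0.4290, 0.3333, 0.2377]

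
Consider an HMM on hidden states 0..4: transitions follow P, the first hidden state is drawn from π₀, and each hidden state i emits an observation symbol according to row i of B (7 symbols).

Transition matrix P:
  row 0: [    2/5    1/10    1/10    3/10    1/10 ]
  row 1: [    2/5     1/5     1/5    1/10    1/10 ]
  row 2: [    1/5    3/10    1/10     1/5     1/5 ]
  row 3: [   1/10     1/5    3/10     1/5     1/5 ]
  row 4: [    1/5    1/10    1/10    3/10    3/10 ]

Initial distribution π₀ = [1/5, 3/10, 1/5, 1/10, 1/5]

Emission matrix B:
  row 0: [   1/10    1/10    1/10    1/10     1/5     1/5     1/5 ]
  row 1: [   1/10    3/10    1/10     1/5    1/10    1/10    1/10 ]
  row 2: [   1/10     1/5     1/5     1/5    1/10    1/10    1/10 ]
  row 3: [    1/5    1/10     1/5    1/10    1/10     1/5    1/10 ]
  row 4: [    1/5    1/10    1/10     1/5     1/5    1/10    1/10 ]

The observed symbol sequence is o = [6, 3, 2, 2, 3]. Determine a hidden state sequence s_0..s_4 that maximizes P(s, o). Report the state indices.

t=0: δ = [4.000e-02, 3.000e-02, 2.000e-02, 1.000e-02, 2.000e-02]  (obs o_0=6)
t=1: δ = [1.600e-03, 1.200e-03, 1.200e-03, 1.200e-03, 1.200e-03]  ψ = [0, 1, 1, 0, 4]  (obs o_1=3)
t=2: δ = [6.400e-05, 3.600e-05, 7.200e-05, 9.600e-05, 3.600e-05]  ψ = [0, 2, 3, 0, 4]  (obs o_2=2)
t=3: δ = [2.560e-06, 2.160e-06, 5.760e-06, 3.840e-06, 1.920e-06]  ψ = [0, 2, 3, 0, 3]  (obs o_3=2)
t=4: δ = [1.152e-07, 3.456e-07, 2.304e-07, 1.152e-07, 2.304e-07]  ψ = [2, 2, 3, 2, 2]  (obs o_4=3)
backtrack: best end state = 1; path = [0, 0, 3, 2, 1]

path = [0, 0, 3, 2, 1]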